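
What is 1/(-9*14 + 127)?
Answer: 1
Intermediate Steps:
1/(-9*14 + 127) = 1/(-126 + 127) = 1/1 = 1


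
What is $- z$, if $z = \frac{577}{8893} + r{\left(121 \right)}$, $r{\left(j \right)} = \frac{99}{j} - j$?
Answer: $\frac{11750199}{97823} \approx 120.12$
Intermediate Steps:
$r{\left(j \right)} = - j + \frac{99}{j}$
$z = - \frac{11750199}{97823}$ ($z = \frac{577}{8893} + \left(\left(-1\right) 121 + \frac{99}{121}\right) = 577 \cdot \frac{1}{8893} + \left(-121 + 99 \cdot \frac{1}{121}\right) = \frac{577}{8893} + \left(-121 + \frac{9}{11}\right) = \frac{577}{8893} - \frac{1322}{11} = - \frac{11750199}{97823} \approx -120.12$)
$- z = \left(-1\right) \left(- \frac{11750199}{97823}\right) = \frac{11750199}{97823}$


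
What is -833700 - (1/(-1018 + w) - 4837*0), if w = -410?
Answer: -1190523599/1428 ≈ -8.3370e+5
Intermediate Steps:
-833700 - (1/(-1018 + w) - 4837*0) = -833700 - (1/(-1018 - 410) - 4837*0) = -833700 - (1/(-1428) - 691*0) = -833700 - (-1/1428 + 0) = -833700 - 1*(-1/1428) = -833700 + 1/1428 = -1190523599/1428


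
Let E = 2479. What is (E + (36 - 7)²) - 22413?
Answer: -19093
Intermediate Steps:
(E + (36 - 7)²) - 22413 = (2479 + (36 - 7)²) - 22413 = (2479 + 29²) - 22413 = (2479 + 841) - 22413 = 3320 - 22413 = -19093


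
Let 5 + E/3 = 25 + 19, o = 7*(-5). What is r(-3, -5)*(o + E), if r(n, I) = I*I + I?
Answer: 1640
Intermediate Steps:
r(n, I) = I + I**2 (r(n, I) = I**2 + I = I + I**2)
o = -35
E = 117 (E = -15 + 3*(25 + 19) = -15 + 3*44 = -15 + 132 = 117)
r(-3, -5)*(o + E) = (-5*(1 - 5))*(-35 + 117) = -5*(-4)*82 = 20*82 = 1640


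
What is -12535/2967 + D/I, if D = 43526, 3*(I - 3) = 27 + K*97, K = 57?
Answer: 657697/34185 ≈ 19.239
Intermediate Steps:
I = 1855 (I = 3 + (27 + 57*97)/3 = 3 + (27 + 5529)/3 = 3 + (⅓)*5556 = 3 + 1852 = 1855)
-12535/2967 + D/I = -12535/2967 + 43526/1855 = -12535*1/2967 + 43526*(1/1855) = -545/129 + 6218/265 = 657697/34185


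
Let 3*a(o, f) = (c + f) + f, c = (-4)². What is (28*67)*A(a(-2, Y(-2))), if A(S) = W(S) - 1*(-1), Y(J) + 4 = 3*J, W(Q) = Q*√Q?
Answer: 1876 - 15008*I*√3/9 ≈ 1876.0 - 2888.3*I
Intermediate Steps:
W(Q) = Q^(3/2)
c = 16
Y(J) = -4 + 3*J
a(o, f) = 16/3 + 2*f/3 (a(o, f) = ((16 + f) + f)/3 = (16 + 2*f)/3 = 16/3 + 2*f/3)
A(S) = 1 + S^(3/2) (A(S) = S^(3/2) - 1*(-1) = S^(3/2) + 1 = 1 + S^(3/2))
(28*67)*A(a(-2, Y(-2))) = (28*67)*(1 + (16/3 + 2*(-4 + 3*(-2))/3)^(3/2)) = 1876*(1 + (16/3 + 2*(-4 - 6)/3)^(3/2)) = 1876*(1 + (16/3 + (⅔)*(-10))^(3/2)) = 1876*(1 + (16/3 - 20/3)^(3/2)) = 1876*(1 + (-4/3)^(3/2)) = 1876*(1 - 8*I*√3/9) = 1876 - 15008*I*√3/9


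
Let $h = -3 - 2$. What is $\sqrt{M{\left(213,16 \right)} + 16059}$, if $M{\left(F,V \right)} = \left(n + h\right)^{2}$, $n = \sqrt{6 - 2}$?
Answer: $2 \sqrt{4017} \approx 126.76$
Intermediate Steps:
$n = 2$ ($n = \sqrt{4} = 2$)
$h = -5$
$M{\left(F,V \right)} = 9$ ($M{\left(F,V \right)} = \left(2 - 5\right)^{2} = \left(-3\right)^{2} = 9$)
$\sqrt{M{\left(213,16 \right)} + 16059} = \sqrt{9 + 16059} = \sqrt{16068} = 2 \sqrt{4017}$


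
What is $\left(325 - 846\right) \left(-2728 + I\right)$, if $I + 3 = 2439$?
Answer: $152132$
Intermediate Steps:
$I = 2436$ ($I = -3 + 2439 = 2436$)
$\left(325 - 846\right) \left(-2728 + I\right) = \left(325 - 846\right) \left(-2728 + 2436\right) = \left(-521\right) \left(-292\right) = 152132$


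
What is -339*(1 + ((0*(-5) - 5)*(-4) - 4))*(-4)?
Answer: 23052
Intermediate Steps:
-339*(1 + ((0*(-5) - 5)*(-4) - 4))*(-4) = -339*(1 + ((0 - 5)*(-4) - 4))*(-4) = -339*(1 + (-5*(-4) - 4))*(-4) = -339*(1 + (20 - 4))*(-4) = -339*(1 + 16)*(-4) = -5763*(-4) = -339*(-68) = 23052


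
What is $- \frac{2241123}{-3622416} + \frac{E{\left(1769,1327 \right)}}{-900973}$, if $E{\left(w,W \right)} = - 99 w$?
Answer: $\frac{884529549725}{1087899670256} \approx 0.81306$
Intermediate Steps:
$- \frac{2241123}{-3622416} + \frac{E{\left(1769,1327 \right)}}{-900973} = - \frac{2241123}{-3622416} + \frac{\left(-99\right) 1769}{-900973} = \left(-2241123\right) \left(- \frac{1}{3622416}\right) - - \frac{175131}{900973} = \frac{747041}{1207472} + \frac{175131}{900973} = \frac{884529549725}{1087899670256}$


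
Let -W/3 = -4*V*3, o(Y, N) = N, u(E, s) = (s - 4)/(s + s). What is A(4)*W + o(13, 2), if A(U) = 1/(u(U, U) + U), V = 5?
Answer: 47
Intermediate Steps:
u(E, s) = (-4 + s)/(2*s) (u(E, s) = (-4 + s)/((2*s)) = (-4 + s)*(1/(2*s)) = (-4 + s)/(2*s))
A(U) = 1/(U + (-4 + U)/(2*U)) (A(U) = 1/((-4 + U)/(2*U) + U) = 1/(U + (-4 + U)/(2*U)))
W = 180 (W = -3*(-4*5)*3 = -(-60)*3 = -3*(-60) = 180)
A(4)*W + o(13, 2) = (2*4/(-4 + 4 + 2*4**2))*180 + 2 = (2*4/(-4 + 4 + 2*16))*180 + 2 = (2*4/(-4 + 4 + 32))*180 + 2 = (2*4/32)*180 + 2 = (2*4*(1/32))*180 + 2 = (1/4)*180 + 2 = 45 + 2 = 47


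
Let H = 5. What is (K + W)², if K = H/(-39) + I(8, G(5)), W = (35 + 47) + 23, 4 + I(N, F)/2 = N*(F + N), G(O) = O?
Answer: 141372100/1521 ≈ 92947.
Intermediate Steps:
I(N, F) = -8 + 2*N*(F + N) (I(N, F) = -8 + 2*(N*(F + N)) = -8 + 2*N*(F + N))
W = 105 (W = 82 + 23 = 105)
K = 7795/39 (K = 5/(-39) + (-8 + 2*8² + 2*5*8) = 5*(-1/39) + (-8 + 2*64 + 80) = -5/39 + (-8 + 128 + 80) = -5/39 + 200 = 7795/39 ≈ 199.87)
(K + W)² = (7795/39 + 105)² = (11890/39)² = 141372100/1521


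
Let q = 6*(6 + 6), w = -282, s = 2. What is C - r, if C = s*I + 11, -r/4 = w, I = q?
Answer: -973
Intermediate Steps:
q = 72 (q = 6*12 = 72)
I = 72
r = 1128 (r = -4*(-282) = 1128)
C = 155 (C = 2*72 + 11 = 144 + 11 = 155)
C - r = 155 - 1*1128 = 155 - 1128 = -973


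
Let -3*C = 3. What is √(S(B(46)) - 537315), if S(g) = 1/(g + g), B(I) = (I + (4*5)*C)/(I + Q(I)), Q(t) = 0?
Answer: I*√363224342/26 ≈ 733.02*I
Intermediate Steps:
C = -1 (C = -⅓*3 = -1)
B(I) = (-20 + I)/I (B(I) = (I + (4*5)*(-1))/(I + 0) = (I + 20*(-1))/I = (I - 20)/I = (-20 + I)/I)
S(g) = 1/(2*g)
√(S(B(46)) - 537315) = √(1/(2*(((-20 + 46)/46))) - 537315) = √(1/(2*(((1/46)*26))) - 537315) = √(1/(2*(13/23)) - 537315) = √((½)*(23/13) - 537315) = √(23/26 - 537315) = √(-13970167/26) = I*√363224342/26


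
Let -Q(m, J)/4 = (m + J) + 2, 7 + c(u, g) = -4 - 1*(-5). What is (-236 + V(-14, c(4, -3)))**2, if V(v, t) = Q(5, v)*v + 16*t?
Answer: 524176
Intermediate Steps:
c(u, g) = -6 (c(u, g) = -7 + (-4 - 1*(-5)) = -7 + (-4 + 5) = -7 + 1 = -6)
Q(m, J) = -8 - 4*J - 4*m (Q(m, J) = -4*((m + J) + 2) = -4*((J + m) + 2) = -4*(2 + J + m) = -8 - 4*J - 4*m)
V(v, t) = 16*t + v*(-28 - 4*v) (V(v, t) = (-8 - 4*v - 4*5)*v + 16*t = (-8 - 4*v - 20)*v + 16*t = (-28 - 4*v)*v + 16*t = v*(-28 - 4*v) + 16*t = 16*t + v*(-28 - 4*v))
(-236 + V(-14, c(4, -3)))**2 = (-236 + (16*(-6) - 4*(-14)*(7 - 14)))**2 = (-236 + (-96 - 4*(-14)*(-7)))**2 = (-236 + (-96 - 392))**2 = (-236 - 488)**2 = (-724)**2 = 524176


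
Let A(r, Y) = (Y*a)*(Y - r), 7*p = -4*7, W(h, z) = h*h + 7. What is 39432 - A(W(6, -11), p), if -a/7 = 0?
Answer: 39432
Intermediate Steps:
a = 0 (a = -7*0 = 0)
W(h, z) = 7 + h² (W(h, z) = h² + 7 = 7 + h²)
p = -4 (p = (-4*7)/7 = (⅐)*(-28) = -4)
A(r, Y) = 0 (A(r, Y) = (Y*0)*(Y - r) = 0*(Y - r) = 0)
39432 - A(W(6, -11), p) = 39432 - 1*0 = 39432 + 0 = 39432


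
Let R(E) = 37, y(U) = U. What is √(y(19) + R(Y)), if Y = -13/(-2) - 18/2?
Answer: 2*√14 ≈ 7.4833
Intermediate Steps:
Y = -5/2 (Y = -13*(-½) - 18*½ = 13/2 - 9 = -5/2 ≈ -2.5000)
√(y(19) + R(Y)) = √(19 + 37) = √56 = 2*√14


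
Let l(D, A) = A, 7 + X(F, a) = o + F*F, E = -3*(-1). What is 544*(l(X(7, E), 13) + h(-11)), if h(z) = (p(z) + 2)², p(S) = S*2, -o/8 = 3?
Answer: 224672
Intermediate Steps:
o = -24 (o = -8*3 = -24)
E = 3
p(S) = 2*S
h(z) = (2 + 2*z)² (h(z) = (2*z + 2)² = (2 + 2*z)²)
X(F, a) = -31 + F² (X(F, a) = -7 + (-24 + F*F) = -7 + (-24 + F²) = -31 + F²)
544*(l(X(7, E), 13) + h(-11)) = 544*(13 + 4*(1 - 11)²) = 544*(13 + 4*(-10)²) = 544*(13 + 4*100) = 544*(13 + 400) = 544*413 = 224672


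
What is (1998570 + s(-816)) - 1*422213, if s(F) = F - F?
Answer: 1576357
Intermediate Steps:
s(F) = 0
(1998570 + s(-816)) - 1*422213 = (1998570 + 0) - 1*422213 = 1998570 - 422213 = 1576357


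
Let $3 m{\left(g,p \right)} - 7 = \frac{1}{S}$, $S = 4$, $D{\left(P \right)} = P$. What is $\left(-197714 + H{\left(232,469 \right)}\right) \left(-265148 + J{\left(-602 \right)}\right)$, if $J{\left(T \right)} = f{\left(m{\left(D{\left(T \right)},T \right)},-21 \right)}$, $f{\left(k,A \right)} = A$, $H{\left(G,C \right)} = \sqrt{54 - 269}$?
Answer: $52427623666 - 265169 i \sqrt{215} \approx 5.2428 \cdot 10^{10} - 3.8881 \cdot 10^{6} i$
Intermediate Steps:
$H{\left(G,C \right)} = i \sqrt{215}$ ($H{\left(G,C \right)} = \sqrt{-215} = i \sqrt{215}$)
$m{\left(g,p \right)} = \frac{29}{12}$ ($m{\left(g,p \right)} = \frac{7}{3} + \frac{1}{3 \cdot 4} = \frac{7}{3} + \frac{1}{3} \cdot \frac{1}{4} = \frac{7}{3} + \frac{1}{12} = \frac{29}{12}$)
$J{\left(T \right)} = -21$
$\left(-197714 + H{\left(232,469 \right)}\right) \left(-265148 + J{\left(-602 \right)}\right) = \left(-197714 + i \sqrt{215}\right) \left(-265148 - 21\right) = \left(-197714 + i \sqrt{215}\right) \left(-265169\right) = 52427623666 - 265169 i \sqrt{215}$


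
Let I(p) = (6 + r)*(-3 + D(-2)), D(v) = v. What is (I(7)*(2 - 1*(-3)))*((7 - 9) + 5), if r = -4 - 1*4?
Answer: 150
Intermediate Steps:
r = -8 (r = -4 - 4 = -8)
I(p) = 10 (I(p) = (6 - 8)*(-3 - 2) = -2*(-5) = 10)
(I(7)*(2 - 1*(-3)))*((7 - 9) + 5) = (10*(2 - 1*(-3)))*((7 - 9) + 5) = (10*(2 + 3))*(-2 + 5) = (10*5)*3 = 50*3 = 150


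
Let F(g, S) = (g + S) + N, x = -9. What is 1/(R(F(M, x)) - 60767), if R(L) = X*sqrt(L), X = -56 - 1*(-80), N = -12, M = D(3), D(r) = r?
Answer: -60767/3692638657 - 72*I*sqrt(2)/3692638657 ≈ -1.6456e-5 - 2.7575e-8*I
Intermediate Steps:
M = 3
X = 24 (X = -56 + 80 = 24)
F(g, S) = -12 + S + g (F(g, S) = (g + S) - 12 = (S + g) - 12 = -12 + S + g)
R(L) = 24*sqrt(L)
1/(R(F(M, x)) - 60767) = 1/(24*sqrt(-12 - 9 + 3) - 60767) = 1/(24*sqrt(-18) - 60767) = 1/(24*(3*I*sqrt(2)) - 60767) = 1/(72*I*sqrt(2) - 60767) = 1/(-60767 + 72*I*sqrt(2))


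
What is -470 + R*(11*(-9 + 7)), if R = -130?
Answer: 2390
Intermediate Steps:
-470 + R*(11*(-9 + 7)) = -470 - 1430*(-9 + 7) = -470 - 1430*(-2) = -470 - 130*(-22) = -470 + 2860 = 2390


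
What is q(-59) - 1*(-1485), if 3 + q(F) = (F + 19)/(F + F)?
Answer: 87458/59 ≈ 1482.3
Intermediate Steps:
q(F) = -3 + (19 + F)/(2*F) (q(F) = -3 + (F + 19)/(F + F) = -3 + (19 + F)/((2*F)) = -3 + (19 + F)*(1/(2*F)) = -3 + (19 + F)/(2*F))
q(-59) - 1*(-1485) = (½)*(19 - 5*(-59))/(-59) - 1*(-1485) = (½)*(-1/59)*(19 + 295) + 1485 = (½)*(-1/59)*314 + 1485 = -157/59 + 1485 = 87458/59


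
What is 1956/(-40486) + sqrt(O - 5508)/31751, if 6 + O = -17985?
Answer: -978/20243 + 3*I*sqrt(2611)/31751 ≈ -0.048313 + 0.004828*I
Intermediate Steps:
O = -17991 (O = -6 - 17985 = -17991)
1956/(-40486) + sqrt(O - 5508)/31751 = 1956/(-40486) + sqrt(-17991 - 5508)/31751 = 1956*(-1/40486) + sqrt(-23499)*(1/31751) = -978/20243 + (3*I*sqrt(2611))*(1/31751) = -978/20243 + 3*I*sqrt(2611)/31751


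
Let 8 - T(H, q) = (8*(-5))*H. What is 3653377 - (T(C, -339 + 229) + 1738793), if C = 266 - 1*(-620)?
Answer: 1879136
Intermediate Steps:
C = 886 (C = 266 + 620 = 886)
T(H, q) = 8 + 40*H (T(H, q) = 8 - 8*(-5)*H = 8 - (-40)*H = 8 + 40*H)
3653377 - (T(C, -339 + 229) + 1738793) = 3653377 - ((8 + 40*886) + 1738793) = 3653377 - ((8 + 35440) + 1738793) = 3653377 - (35448 + 1738793) = 3653377 - 1*1774241 = 3653377 - 1774241 = 1879136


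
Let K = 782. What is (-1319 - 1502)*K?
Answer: -2206022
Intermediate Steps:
(-1319 - 1502)*K = (-1319 - 1502)*782 = -2821*782 = -2206022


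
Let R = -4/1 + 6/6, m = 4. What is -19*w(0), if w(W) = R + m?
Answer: -19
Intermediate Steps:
R = -3 (R = -4*1 + 6*(⅙) = -4 + 1 = -3)
w(W) = 1 (w(W) = -3 + 4 = 1)
-19*w(0) = -19*1 = -19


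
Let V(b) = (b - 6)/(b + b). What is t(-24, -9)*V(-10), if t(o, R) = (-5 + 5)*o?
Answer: 0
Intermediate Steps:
V(b) = (-6 + b)/(2*b) (V(b) = (-6 + b)/((2*b)) = (-6 + b)*(1/(2*b)) = (-6 + b)/(2*b))
t(o, R) = 0 (t(o, R) = 0*o = 0)
t(-24, -9)*V(-10) = 0*((1/2)*(-6 - 10)/(-10)) = 0*((1/2)*(-1/10)*(-16)) = 0*(4/5) = 0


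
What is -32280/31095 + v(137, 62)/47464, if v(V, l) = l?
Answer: -51007001/49196436 ≈ -1.0368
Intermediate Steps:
-32280/31095 + v(137, 62)/47464 = -32280/31095 + 62/47464 = -32280*1/31095 + 62*(1/47464) = -2152/2073 + 31/23732 = -51007001/49196436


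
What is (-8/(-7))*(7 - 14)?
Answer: -8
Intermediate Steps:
(-8/(-7))*(7 - 14) = -8*(-⅐)*(-7) = (8/7)*(-7) = -8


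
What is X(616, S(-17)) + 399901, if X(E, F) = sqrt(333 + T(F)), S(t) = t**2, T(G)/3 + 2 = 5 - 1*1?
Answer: 399901 + sqrt(339) ≈ 3.9992e+5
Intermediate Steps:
T(G) = 6 (T(G) = -6 + 3*(5 - 1*1) = -6 + 3*(5 - 1) = -6 + 3*4 = -6 + 12 = 6)
X(E, F) = sqrt(339) (X(E, F) = sqrt(333 + 6) = sqrt(339))
X(616, S(-17)) + 399901 = sqrt(339) + 399901 = 399901 + sqrt(339)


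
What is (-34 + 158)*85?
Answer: 10540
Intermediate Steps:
(-34 + 158)*85 = 124*85 = 10540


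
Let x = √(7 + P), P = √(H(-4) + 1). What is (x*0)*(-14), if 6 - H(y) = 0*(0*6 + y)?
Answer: 0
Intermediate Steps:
H(y) = 6 (H(y) = 6 - 0*(0*6 + y) = 6 - 0*(0 + y) = 6 - 0*y = 6 - 1*0 = 6 + 0 = 6)
P = √7 (P = √(6 + 1) = √7 ≈ 2.6458)
x = √(7 + √7) ≈ 3.1058
(x*0)*(-14) = (√(7 + √7)*0)*(-14) = 0*(-14) = 0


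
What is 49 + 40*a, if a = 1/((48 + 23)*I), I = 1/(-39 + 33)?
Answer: 3239/71 ≈ 45.620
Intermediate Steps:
I = -⅙ (I = 1/(-6) = -⅙ ≈ -0.16667)
a = -6/71 (a = 1/((48 + 23)*(-⅙)) = -6/71 ≈ -0.084507)
49 + 40*a = 49 + 40*(-6/71) = 49 - 240/71 = 3239/71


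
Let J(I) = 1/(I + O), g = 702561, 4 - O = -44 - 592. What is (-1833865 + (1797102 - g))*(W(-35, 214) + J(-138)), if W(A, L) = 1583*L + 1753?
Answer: -63189479246522/251 ≈ -2.5175e+11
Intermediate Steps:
O = 640 (O = 4 - (-44 - 592) = 4 - 1*(-636) = 4 + 636 = 640)
J(I) = 1/(640 + I) (J(I) = 1/(I + 640) = 1/(640 + I))
W(A, L) = 1753 + 1583*L
(-1833865 + (1797102 - g))*(W(-35, 214) + J(-138)) = (-1833865 + (1797102 - 1*702561))*((1753 + 1583*214) + 1/(640 - 138)) = (-1833865 + (1797102 - 702561))*((1753 + 338762) + 1/502) = (-1833865 + 1094541)*(340515 + 1/502) = -739324*170938531/502 = -63189479246522/251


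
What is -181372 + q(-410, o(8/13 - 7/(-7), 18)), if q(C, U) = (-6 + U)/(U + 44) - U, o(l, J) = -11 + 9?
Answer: -3808774/21 ≈ -1.8137e+5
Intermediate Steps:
o(l, J) = -2
q(C, U) = -U + (-6 + U)/(44 + U) (q(C, U) = (-6 + U)/(44 + U) - U = -U + (-6 + U)/(44 + U))
-181372 + q(-410, o(8/13 - 7/(-7), 18)) = -181372 + (-6 - 1*(-2)² - 43*(-2))/(44 - 2) = -181372 + (-6 - 1*4 + 86)/42 = -181372 + (-6 - 4 + 86)/42 = -181372 + (1/42)*76 = -181372 + 38/21 = -3808774/21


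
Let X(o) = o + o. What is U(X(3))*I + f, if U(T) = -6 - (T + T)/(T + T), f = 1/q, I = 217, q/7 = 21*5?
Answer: -1116464/735 ≈ -1519.0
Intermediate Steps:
X(o) = 2*o
q = 735 (q = 7*(21*5) = 7*105 = 735)
f = 1/735 ≈ 0.0013605
U(T) = -7 (U(T) = -6 - 2*T/(2*T) = -6 - 2*T*1/(2*T) = -6 - 1*1 = -6 - 1 = -7)
U(X(3))*I + f = -7*217 + 1/735 = -1519 + 1/735 = -1116464/735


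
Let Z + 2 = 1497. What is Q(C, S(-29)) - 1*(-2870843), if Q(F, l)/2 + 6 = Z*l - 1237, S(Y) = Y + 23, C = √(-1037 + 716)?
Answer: 2850417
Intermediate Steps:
Z = 1495 (Z = -2 + 1497 = 1495)
C = I*√321 (C = √(-321) = I*√321 ≈ 17.916*I)
S(Y) = 23 + Y
Q(F, l) = -2486 + 2990*l (Q(F, l) = -12 + 2*(1495*l - 1237) = -12 + 2*(-1237 + 1495*l) = -12 + (-2474 + 2990*l) = -2486 + 2990*l)
Q(C, S(-29)) - 1*(-2870843) = (-2486 + 2990*(23 - 29)) - 1*(-2870843) = (-2486 + 2990*(-6)) + 2870843 = (-2486 - 17940) + 2870843 = -20426 + 2870843 = 2850417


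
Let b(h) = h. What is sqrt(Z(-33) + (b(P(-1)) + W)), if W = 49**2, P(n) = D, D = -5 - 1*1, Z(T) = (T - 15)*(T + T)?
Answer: sqrt(5563) ≈ 74.586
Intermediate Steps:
Z(T) = 2*T*(-15 + T) (Z(T) = (-15 + T)*(2*T) = 2*T*(-15 + T))
D = -6 (D = -5 - 1 = -6)
P(n) = -6
W = 2401
sqrt(Z(-33) + (b(P(-1)) + W)) = sqrt(2*(-33)*(-15 - 33) + (-6 + 2401)) = sqrt(2*(-33)*(-48) + 2395) = sqrt(3168 + 2395) = sqrt(5563)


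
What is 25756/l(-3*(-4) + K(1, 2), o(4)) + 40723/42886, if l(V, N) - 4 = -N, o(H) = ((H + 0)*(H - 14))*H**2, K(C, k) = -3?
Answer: 282699357/6904646 ≈ 40.943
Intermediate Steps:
o(H) = H**3*(-14 + H) (o(H) = (H*(-14 + H))*H**2 = H**3*(-14 + H))
l(V, N) = 4 - N
25756/l(-3*(-4) + K(1, 2), o(4)) + 40723/42886 = 25756/(4 - 4**3*(-14 + 4)) + 40723/42886 = 25756/(4 - 64*(-10)) + 40723*(1/42886) = 25756/(4 - 1*(-640)) + 40723/42886 = 25756/(4 + 640) + 40723/42886 = 25756/644 + 40723/42886 = 25756*(1/644) + 40723/42886 = 6439/161 + 40723/42886 = 282699357/6904646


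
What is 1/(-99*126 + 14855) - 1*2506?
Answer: -5966785/2381 ≈ -2506.0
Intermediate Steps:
1/(-99*126 + 14855) - 1*2506 = 1/(-12474 + 14855) - 2506 = 1/2381 - 2506 = -5966785/2381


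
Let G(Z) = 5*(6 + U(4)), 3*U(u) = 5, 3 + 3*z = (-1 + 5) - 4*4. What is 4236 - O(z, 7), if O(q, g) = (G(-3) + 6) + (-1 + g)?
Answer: 12557/3 ≈ 4185.7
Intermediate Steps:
z = -5 (z = -1 + ((-1 + 5) - 4*4)/3 = -1 + (4 - 16)/3 = -1 + (1/3)*(-12) = -1 - 4 = -5)
U(u) = 5/3 (U(u) = (1/3)*5 = 5/3)
G(Z) = 115/3 (G(Z) = 5*(6 + 5/3) = 5*(23/3) = 115/3)
O(q, g) = 130/3 + g (O(q, g) = (115/3 + 6) + (-1 + g) = 133/3 + (-1 + g) = 130/3 + g)
4236 - O(z, 7) = 4236 - (130/3 + 7) = 4236 - 1*151/3 = 4236 - 151/3 = 12557/3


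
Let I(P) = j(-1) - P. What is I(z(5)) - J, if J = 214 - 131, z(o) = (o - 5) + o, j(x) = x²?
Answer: -87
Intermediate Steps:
z(o) = -5 + 2*o (z(o) = (-5 + o) + o = -5 + 2*o)
I(P) = 1 - P (I(P) = (-1)² - P = 1 - P)
J = 83
I(z(5)) - J = (1 - (-5 + 2*5)) - 1*83 = (1 - (-5 + 10)) - 83 = (1 - 1*5) - 83 = (1 - 5) - 83 = -4 - 83 = -87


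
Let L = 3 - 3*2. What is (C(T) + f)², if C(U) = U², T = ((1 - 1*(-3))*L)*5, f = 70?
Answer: 13468900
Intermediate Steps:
L = -3 (L = 3 - 6 = -3)
T = -60 (T = ((1 - 1*(-3))*(-3))*5 = ((1 + 3)*(-3))*5 = (4*(-3))*5 = -12*5 = -60)
(C(T) + f)² = ((-60)² + 70)² = (3600 + 70)² = 3670² = 13468900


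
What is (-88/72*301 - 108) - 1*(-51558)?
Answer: 459739/9 ≈ 51082.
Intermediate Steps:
(-88/72*301 - 108) - 1*(-51558) = (-88*1/72*301 - 108) + 51558 = (-11/9*301 - 108) + 51558 = (-3311/9 - 108) + 51558 = -4283/9 + 51558 = 459739/9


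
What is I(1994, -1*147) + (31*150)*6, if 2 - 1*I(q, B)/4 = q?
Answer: 19932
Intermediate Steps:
I(q, B) = 8 - 4*q
I(1994, -1*147) + (31*150)*6 = (8 - 4*1994) + (31*150)*6 = (8 - 7976) + 4650*6 = -7968 + 27900 = 19932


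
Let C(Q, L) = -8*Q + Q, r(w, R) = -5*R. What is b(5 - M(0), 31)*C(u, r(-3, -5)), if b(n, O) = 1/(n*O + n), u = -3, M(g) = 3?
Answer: 21/64 ≈ 0.32813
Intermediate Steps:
C(Q, L) = -7*Q
b(n, O) = 1/(n + O*n) (b(n, O) = 1/(O*n + n) = 1/(n + O*n))
b(5 - M(0), 31)*C(u, r(-3, -5)) = (1/((5 - 1*3)*(1 + 31)))*(-7*(-3)) = (1/((5 - 3)*32))*21 = ((1/32)/2)*21 = ((½)*(1/32))*21 = (1/64)*21 = 21/64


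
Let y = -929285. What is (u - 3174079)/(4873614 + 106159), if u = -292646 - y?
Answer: -2537440/4979773 ≈ -0.50955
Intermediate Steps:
u = 636639 (u = -292646 - 1*(-929285) = -292646 + 929285 = 636639)
(u - 3174079)/(4873614 + 106159) = (636639 - 3174079)/(4873614 + 106159) = -2537440/4979773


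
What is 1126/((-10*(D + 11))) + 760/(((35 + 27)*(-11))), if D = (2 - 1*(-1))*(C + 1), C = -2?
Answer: -207183/13640 ≈ -15.189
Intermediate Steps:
D = -3 (D = (2 - 1*(-1))*(-2 + 1) = (2 + 1)*(-1) = 3*(-1) = -3)
1126/((-10*(D + 11))) + 760/(((35 + 27)*(-11))) = 1126/((-10*(-3 + 11))) + 760/(((35 + 27)*(-11))) = 1126/((-10*8)) + 760/((62*(-11))) = 1126/(-80) + 760/(-682) = 1126*(-1/80) + 760*(-1/682) = -563/40 - 380/341 = -207183/13640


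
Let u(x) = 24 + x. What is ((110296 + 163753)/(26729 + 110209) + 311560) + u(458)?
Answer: 42730681445/136938 ≈ 3.1204e+5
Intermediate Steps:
((110296 + 163753)/(26729 + 110209) + 311560) + u(458) = ((110296 + 163753)/(26729 + 110209) + 311560) + (24 + 458) = (274049/136938 + 311560) + 482 = 42664677329/136938 + 482 = 42730681445/136938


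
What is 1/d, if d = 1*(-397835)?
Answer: -1/397835 ≈ -2.5136e-6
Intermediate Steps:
d = -397835
1/d = 1/(-397835) = -1/397835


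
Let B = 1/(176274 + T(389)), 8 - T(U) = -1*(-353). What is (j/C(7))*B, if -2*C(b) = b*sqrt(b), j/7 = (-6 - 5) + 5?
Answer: 4*sqrt(7)/410501 ≈ 2.5781e-5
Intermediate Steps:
T(U) = -345 (T(U) = 8 - (-1)*(-353) = 8 - 1*353 = 8 - 353 = -345)
j = -42 (j = 7*((-6 - 5) + 5) = 7*(-11 + 5) = 7*(-6) = -42)
C(b) = -b**(3/2)/2 (C(b) = -b*sqrt(b)/2 = -b**(3/2)/2)
B = 1/175929 (B = 1/(176274 - 345) = 1/175929 ≈ 5.6841e-6)
(j/C(7))*B = -42*(-2*sqrt(7)/49)*(1/175929) = -(-12)*sqrt(7)/7*(1/175929) = (12*sqrt(7)/7)*(1/175929) = 4*sqrt(7)/410501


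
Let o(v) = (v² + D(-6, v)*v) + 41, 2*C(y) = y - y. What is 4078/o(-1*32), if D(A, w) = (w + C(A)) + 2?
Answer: 4078/2025 ≈ 2.0138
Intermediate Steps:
C(y) = 0 (C(y) = (y - y)/2 = (½)*0 = 0)
D(A, w) = 2 + w (D(A, w) = (w + 0) + 2 = w + 2 = 2 + w)
o(v) = 41 + v² + v*(2 + v) (o(v) = (v² + (2 + v)*v) + 41 = (v² + v*(2 + v)) + 41 = 41 + v² + v*(2 + v))
4078/o(-1*32) = 4078/(41 + (-1*32)² + (-1*32)*(2 - 1*32)) = 4078/(41 + (-32)² - 32*(2 - 32)) = 4078/(41 + 1024 - 32*(-30)) = 4078/(41 + 1024 + 960) = 4078/2025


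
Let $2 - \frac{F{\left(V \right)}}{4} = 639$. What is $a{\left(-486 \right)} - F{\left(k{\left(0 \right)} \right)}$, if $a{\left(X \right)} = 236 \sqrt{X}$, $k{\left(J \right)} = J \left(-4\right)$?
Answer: $2548 + 2124 i \sqrt{6} \approx 2548.0 + 5202.7 i$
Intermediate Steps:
$k{\left(J \right)} = - 4 J$
$F{\left(V \right)} = -2548$ ($F{\left(V \right)} = 8 - 2556 = -2548$)
$a{\left(-486 \right)} - F{\left(k{\left(0 \right)} \right)} = 236 \sqrt{-486} - -2548 = 236 \cdot 9 i \sqrt{6} + 2548 = 2124 i \sqrt{6} + 2548 = 2548 + 2124 i \sqrt{6}$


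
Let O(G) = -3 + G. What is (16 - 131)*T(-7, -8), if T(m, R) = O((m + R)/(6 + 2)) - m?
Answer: -1955/8 ≈ -244.38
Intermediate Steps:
T(m, R) = -3 - 7*m/8 + R/8 (T(m, R) = (-3 + (m + R)/(6 + 2)) - m = (-3 + (R + m)/8) - m = (-3 + (R + m)*(⅛)) - m = (-3 + (R/8 + m/8)) - m = (-3 + R/8 + m/8) - m = -3 - 7*m/8 + R/8)
(16 - 131)*T(-7, -8) = (16 - 131)*(-3 - 7/8*(-7) + (⅛)*(-8)) = -115*(-3 + 49/8 - 1) = -115*17/8 = -1955/8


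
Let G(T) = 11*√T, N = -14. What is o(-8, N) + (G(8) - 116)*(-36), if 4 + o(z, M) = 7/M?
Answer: 8343/2 - 792*√2 ≈ 3051.4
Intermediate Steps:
o(z, M) = -4 + 7/M
o(-8, N) + (G(8) - 116)*(-36) = (-4 + 7/(-14)) + (11*√8 - 116)*(-36) = (-4 + 7*(-1/14)) + (11*(2*√2) - 116)*(-36) = (-4 - ½) + (22*√2 - 116)*(-36) = -9/2 + (-116 + 22*√2)*(-36) = -9/2 + (4176 - 792*√2) = 8343/2 - 792*√2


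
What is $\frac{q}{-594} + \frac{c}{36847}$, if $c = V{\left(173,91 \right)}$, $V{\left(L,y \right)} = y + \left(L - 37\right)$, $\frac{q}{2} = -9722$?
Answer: $\frac{358293953}{10943559} \approx 32.74$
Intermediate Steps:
$q = -19444$ ($q = 2 \left(-9722\right) = -19444$)
$V{\left(L,y \right)} = -37 + L + y$ ($V{\left(L,y \right)} = y + \left(-37 + L\right) = -37 + L + y$)
$c = 227$ ($c = -37 + 173 + 91 = 227$)
$\frac{q}{-594} + \frac{c}{36847} = - \frac{19444}{-594} + \frac{227}{36847} = \left(-19444\right) \left(- \frac{1}{594}\right) + 227 \cdot \frac{1}{36847} = \frac{9722}{297} + \frac{227}{36847} = \frac{358293953}{10943559}$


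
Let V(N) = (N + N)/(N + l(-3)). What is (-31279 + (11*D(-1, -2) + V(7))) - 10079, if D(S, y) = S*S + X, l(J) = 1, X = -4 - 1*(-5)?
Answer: -165337/4 ≈ -41334.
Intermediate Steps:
X = 1 (X = -4 + 5 = 1)
D(S, y) = 1 + S² (D(S, y) = S*S + 1 = S² + 1 = 1 + S²)
V(N) = 2*N/(1 + N) (V(N) = (N + N)/(N + 1) = (2*N)/(1 + N) = 2*N/(1 + N))
(-31279 + (11*D(-1, -2) + V(7))) - 10079 = (-31279 + (11*(1 + (-1)²) + 2*7/(1 + 7))) - 10079 = (-31279 + (11*(1 + 1) + 2*7/8)) - 10079 = (-31279 + (11*2 + 2*7*(⅛))) - 10079 = (-31279 + (22 + 7/4)) - 10079 = (-31279 + 95/4) - 10079 = -125021/4 - 10079 = -165337/4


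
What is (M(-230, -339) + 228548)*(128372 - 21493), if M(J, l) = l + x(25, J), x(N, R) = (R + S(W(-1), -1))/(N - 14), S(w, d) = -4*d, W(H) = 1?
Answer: 268274092167/11 ≈ 2.4389e+10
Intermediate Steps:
x(N, R) = (4 + R)/(-14 + N) (x(N, R) = (R - 4*(-1))/(N - 14) = (R + 4)/(-14 + N) = (4 + R)/(-14 + N))
M(J, l) = 4/11 + l + J/11 (M(J, l) = l + (4 + J)/(-14 + 25) = l + (4 + J)/11 = l + (4/11 + J/11) = 4/11 + l + J/11)
(M(-230, -339) + 228548)*(128372 - 21493) = ((4/11 - 339 + (1/11)*(-230)) + 228548)*(128372 - 21493) = ((4/11 - 339 - 230/11) + 228548)*106879 = (-3955/11 + 228548)*106879 = (2510073/11)*106879 = 268274092167/11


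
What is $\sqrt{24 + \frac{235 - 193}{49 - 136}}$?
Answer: $\frac{\sqrt{19778}}{29} \approx 4.8495$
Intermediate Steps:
$\sqrt{24 + \frac{235 - 193}{49 - 136}} = \sqrt{24 + \frac{42}{-87}} = \sqrt{24 + 42 \left(- \frac{1}{87}\right)} = \sqrt{24 - \frac{14}{29}} = \sqrt{\frac{682}{29}} = \frac{\sqrt{19778}}{29}$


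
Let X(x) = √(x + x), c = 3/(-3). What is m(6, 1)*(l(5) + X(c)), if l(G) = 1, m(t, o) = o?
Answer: 1 + I*√2 ≈ 1.0 + 1.4142*I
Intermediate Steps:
c = -1 (c = 3*(-⅓) = -1)
X(x) = √2*√x (X(x) = √(2*x) = √2*√x)
m(6, 1)*(l(5) + X(c)) = 1*(1 + √2*√(-1)) = 1*(1 + √2*I) = 1*(1 + I*√2) = 1 + I*√2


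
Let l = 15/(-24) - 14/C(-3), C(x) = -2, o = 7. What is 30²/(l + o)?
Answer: 7200/107 ≈ 67.290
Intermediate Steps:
l = 51/8 (l = 15/(-24) - 14/(-2) = 15*(-1/24) - 14*(-½) = -5/8 + 7 = 51/8 ≈ 6.3750)
30²/(l + o) = 30²/(51/8 + 7) = 900/(107/8) = 900*(8/107) = 7200/107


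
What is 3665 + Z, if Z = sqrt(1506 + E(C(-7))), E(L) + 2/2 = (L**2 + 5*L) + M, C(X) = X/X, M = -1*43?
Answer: 3665 + 2*sqrt(367) ≈ 3703.3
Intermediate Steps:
M = -43
C(X) = 1
E(L) = -44 + L**2 + 5*L (E(L) = -1 + ((L**2 + 5*L) - 43) = -1 + (-43 + L**2 + 5*L) = -44 + L**2 + 5*L)
Z = 2*sqrt(367) (Z = sqrt(1506 + (-44 + 1**2 + 5*1)) = sqrt(1506 + (-44 + 1 + 5)) = sqrt(1506 - 38) = sqrt(1468) = 2*sqrt(367) ≈ 38.315)
3665 + Z = 3665 + 2*sqrt(367)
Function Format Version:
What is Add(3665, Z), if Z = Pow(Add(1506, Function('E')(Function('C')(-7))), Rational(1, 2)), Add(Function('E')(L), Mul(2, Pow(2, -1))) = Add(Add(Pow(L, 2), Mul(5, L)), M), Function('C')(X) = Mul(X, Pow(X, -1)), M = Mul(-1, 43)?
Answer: Add(3665, Mul(2, Pow(367, Rational(1, 2)))) ≈ 3703.3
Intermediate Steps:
M = -43
Function('C')(X) = 1
Function('E')(L) = Add(-44, Pow(L, 2), Mul(5, L)) (Function('E')(L) = Add(-1, Add(Add(Pow(L, 2), Mul(5, L)), -43)) = Add(-1, Add(-43, Pow(L, 2), Mul(5, L))) = Add(-44, Pow(L, 2), Mul(5, L)))
Z = Mul(2, Pow(367, Rational(1, 2))) (Z = Pow(Add(1506, Add(-44, Pow(1, 2), Mul(5, 1))), Rational(1, 2)) = Pow(Add(1506, Add(-44, 1, 5)), Rational(1, 2)) = Pow(Add(1506, -38), Rational(1, 2)) = Pow(1468, Rational(1, 2)) = Mul(2, Pow(367, Rational(1, 2))) ≈ 38.315)
Add(3665, Z) = Add(3665, Mul(2, Pow(367, Rational(1, 2))))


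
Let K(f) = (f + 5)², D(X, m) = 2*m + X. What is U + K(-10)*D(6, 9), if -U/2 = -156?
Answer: 912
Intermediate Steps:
U = 312 (U = -2*(-156) = 312)
D(X, m) = X + 2*m
K(f) = (5 + f)²
U + K(-10)*D(6, 9) = 312 + (5 - 10)²*(6 + 2*9) = 312 + (-5)²*(6 + 18) = 312 + 25*24 = 312 + 600 = 912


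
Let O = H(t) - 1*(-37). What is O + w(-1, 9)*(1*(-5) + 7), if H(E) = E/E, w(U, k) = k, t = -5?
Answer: 56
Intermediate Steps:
H(E) = 1
O = 38 (O = 1 - 1*(-37) = 1 + 37 = 38)
O + w(-1, 9)*(1*(-5) + 7) = 38 + 9*(1*(-5) + 7) = 38 + 9*(-5 + 7) = 38 + 9*2 = 38 + 18 = 56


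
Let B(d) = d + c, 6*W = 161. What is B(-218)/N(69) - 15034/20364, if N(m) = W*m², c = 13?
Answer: -213868971/289063586 ≈ -0.73987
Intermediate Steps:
W = 161/6 (W = (⅙)*161 = 161/6 ≈ 26.833)
B(d) = 13 + d (B(d) = d + 13 = 13 + d)
N(m) = 161*m²/6
B(-218)/N(69) - 15034/20364 = (13 - 218)/(((161/6)*69²)) - 15034/20364 = -205/((161/6)*4761) - 15034*1/20364 = -205/255507/2 - 7517/10182 = -205*2/255507 - 7517/10182 = -410/255507 - 7517/10182 = -213868971/289063586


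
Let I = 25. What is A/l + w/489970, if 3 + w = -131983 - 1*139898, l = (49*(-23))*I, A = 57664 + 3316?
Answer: -750774046/276098095 ≈ -2.7192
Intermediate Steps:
A = 60980
l = -28175 (l = (49*(-23))*25 = -1127*25 = -28175)
w = -271884 (w = -3 + (-131983 - 1*139898) = -3 + (-131983 - 139898) = -3 - 271881 = -271884)
A/l + w/489970 = 60980/(-28175) - 271884/489970 = 60980*(-1/28175) - 271884*1/489970 = -12196/5635 - 135942/244985 = -750774046/276098095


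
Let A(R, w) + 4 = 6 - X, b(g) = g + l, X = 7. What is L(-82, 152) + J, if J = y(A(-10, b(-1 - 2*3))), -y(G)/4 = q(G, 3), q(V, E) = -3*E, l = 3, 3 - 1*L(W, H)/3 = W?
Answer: 291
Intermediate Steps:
L(W, H) = 9 - 3*W
b(g) = 3 + g (b(g) = g + 3 = 3 + g)
A(R, w) = -5 (A(R, w) = -4 + (6 - 1*7) = -4 + (6 - 7) = -4 - 1 = -5)
y(G) = 36 (y(G) = -(-12)*3 = -4*(-9) = 36)
J = 36
L(-82, 152) + J = (9 - 3*(-82)) + 36 = (9 + 246) + 36 = 255 + 36 = 291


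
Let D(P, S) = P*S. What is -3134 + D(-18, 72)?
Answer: -4430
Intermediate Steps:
-3134 + D(-18, 72) = -3134 - 18*72 = -3134 - 1296 = -4430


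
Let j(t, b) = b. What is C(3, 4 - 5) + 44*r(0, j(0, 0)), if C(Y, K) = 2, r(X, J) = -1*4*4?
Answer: -702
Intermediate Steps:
r(X, J) = -16 (r(X, J) = -4*4 = -16)
C(3, 4 - 5) + 44*r(0, j(0, 0)) = 2 + 44*(-16) = 2 - 704 = -702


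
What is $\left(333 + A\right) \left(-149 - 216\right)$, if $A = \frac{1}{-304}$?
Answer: $- \frac{36949315}{304} \approx -1.2154 \cdot 10^{5}$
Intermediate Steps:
$A = - \frac{1}{304} \approx -0.0032895$
$\left(333 + A\right) \left(-149 - 216\right) = \left(333 - \frac{1}{304}\right) \left(-149 - 216\right) = \frac{101231 \left(-149 - 216\right)}{304} = \frac{101231}{304} \left(-365\right) = - \frac{36949315}{304}$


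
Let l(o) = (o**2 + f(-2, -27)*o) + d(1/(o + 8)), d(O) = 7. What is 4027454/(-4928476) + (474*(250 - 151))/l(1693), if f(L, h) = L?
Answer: -941566964017/1175798840510 ≈ -0.80079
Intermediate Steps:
l(o) = 7 + o**2 - 2*o (l(o) = (o**2 - 2*o) + 7 = 7 + o**2 - 2*o)
4027454/(-4928476) + (474*(250 - 151))/l(1693) = 4027454/(-4928476) + (474*(250 - 151))/(7 + 1693**2 - 2*1693) = 4027454*(-1/4928476) + (474*99)/(7 + 2866249 - 3386) = -2013727/2464238 + 46926/2862870 = -2013727/2464238 + 46926*(1/2862870) = -2013727/2464238 + 7821/477145 = -941566964017/1175798840510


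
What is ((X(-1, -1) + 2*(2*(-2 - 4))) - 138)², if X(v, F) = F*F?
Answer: 25921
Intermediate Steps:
X(v, F) = F²
((X(-1, -1) + 2*(2*(-2 - 4))) - 138)² = (((-1)² + 2*(2*(-2 - 4))) - 138)² = ((1 + 2*(2*(-6))) - 138)² = ((1 + 2*(-12)) - 138)² = ((1 - 24) - 138)² = (-23 - 138)² = (-161)² = 25921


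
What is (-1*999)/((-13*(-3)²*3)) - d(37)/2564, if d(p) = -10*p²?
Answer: 136419/16666 ≈ 8.1855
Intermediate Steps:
(-1*999)/((-13*(-3)²*3)) - d(37)/2564 = (-1*999)/((-13*(-3)²*3)) - (-10*37²)/2564 = -999/(-13*9*3) - (-10*1369)/2564 = -999/((-117*3)) - (-13690)/2564 = -999/(-351) - 1*(-6845/1282) = -999*(-1/351) + 6845/1282 = 37/13 + 6845/1282 = 136419/16666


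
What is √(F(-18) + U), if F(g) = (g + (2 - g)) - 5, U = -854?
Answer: I*√857 ≈ 29.275*I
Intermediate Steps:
F(g) = -3 (F(g) = 2 - 5 = -3)
√(F(-18) + U) = √(-3 - 854) = √(-857) = I*√857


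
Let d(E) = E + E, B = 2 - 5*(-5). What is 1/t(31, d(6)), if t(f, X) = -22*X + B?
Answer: -1/237 ≈ -0.0042194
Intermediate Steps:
B = 27 (B = 2 + 25 = 27)
d(E) = 2*E
t(f, X) = 27 - 22*X (t(f, X) = -22*X + 27 = 27 - 22*X)
1/t(31, d(6)) = 1/(27 - 44*6) = 1/(27 - 22*12) = 1/(27 - 264) = 1/(-237) = -1/237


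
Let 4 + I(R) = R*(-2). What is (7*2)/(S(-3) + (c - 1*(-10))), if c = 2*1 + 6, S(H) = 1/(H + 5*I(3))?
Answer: 742/953 ≈ 0.77859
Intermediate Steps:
I(R) = -4 - 2*R (I(R) = -4 + R*(-2) = -4 - 2*R)
S(H) = 1/(-50 + H) (S(H) = 1/(H + 5*(-4 - 2*3)) = 1/(H + 5*(-4 - 6)) = 1/(H + 5*(-10)) = 1/(H - 50) = 1/(-50 + H))
c = 8 (c = 2 + 6 = 8)
(7*2)/(S(-3) + (c - 1*(-10))) = (7*2)/(1/(-50 - 3) + (8 - 1*(-10))) = 14/(1/(-53) + (8 + 10)) = 14/(-1/53 + 18) = 14/(953/53) = 14*(53/953) = 742/953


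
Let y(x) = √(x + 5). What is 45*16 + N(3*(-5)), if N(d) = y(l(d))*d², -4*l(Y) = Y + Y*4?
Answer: 720 + 225*√95/2 ≈ 1816.5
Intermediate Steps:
l(Y) = -5*Y/4 (l(Y) = -(Y + Y*4)/4 = -(Y + 4*Y)/4 = -5*Y/4)
y(x) = √(5 + x)
N(d) = d²*√(5 - 5*d/4) (N(d) = √(5 - 5*d/4)*d² = d²*√(5 - 5*d/4))
45*16 + N(3*(-5)) = 45*16 + (3*(-5))²*√(20 - 15*(-5))/2 = 720 + (½)*(-15)²*√(20 - 5*(-15)) = 720 + (½)*225*√(20 + 75) = 720 + (½)*225*√95 = 720 + 225*√95/2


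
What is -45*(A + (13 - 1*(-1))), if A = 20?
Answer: -1530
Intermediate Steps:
-45*(A + (13 - 1*(-1))) = -45*(20 + (13 - 1*(-1))) = -45*(20 + (13 + 1)) = -45*(20 + 14) = -45*34 = -1530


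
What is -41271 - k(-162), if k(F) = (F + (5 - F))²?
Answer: -41296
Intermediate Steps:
k(F) = 25 (k(F) = 5² = 25)
-41271 - k(-162) = -41271 - 1*25 = -41271 - 25 = -41296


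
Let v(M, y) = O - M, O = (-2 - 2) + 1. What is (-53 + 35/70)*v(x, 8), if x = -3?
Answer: 0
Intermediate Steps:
O = -3 (O = -4 + 1 = -3)
v(M, y) = -3 - M
(-53 + 35/70)*v(x, 8) = (-53 + 35/70)*(-3 - 1*(-3)) = (-53 + 35*(1/70))*(-3 + 3) = (-53 + ½)*0 = -105/2*0 = 0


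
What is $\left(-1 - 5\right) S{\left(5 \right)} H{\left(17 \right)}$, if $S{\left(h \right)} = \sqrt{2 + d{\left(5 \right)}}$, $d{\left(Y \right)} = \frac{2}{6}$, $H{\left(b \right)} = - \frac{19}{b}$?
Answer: $\frac{38 \sqrt{21}}{17} \approx 10.243$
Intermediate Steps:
$d{\left(Y \right)} = \frac{1}{3}$ ($d{\left(Y \right)} = 2 \cdot \frac{1}{6} = \frac{1}{3}$)
$S{\left(h \right)} = \frac{\sqrt{21}}{3}$ ($S{\left(h \right)} = \sqrt{2 + \frac{1}{3}} = \sqrt{\frac{7}{3}} = \frac{\sqrt{21}}{3}$)
$\left(-1 - 5\right) S{\left(5 \right)} H{\left(17 \right)} = \left(-1 - 5\right) \frac{\sqrt{21}}{3} \left(- \frac{19}{17}\right) = - 6 \frac{\sqrt{21}}{3} \left(\left(-19\right) \frac{1}{17}\right) = - 2 \sqrt{21} \left(- \frac{19}{17}\right) = \frac{38 \sqrt{21}}{17}$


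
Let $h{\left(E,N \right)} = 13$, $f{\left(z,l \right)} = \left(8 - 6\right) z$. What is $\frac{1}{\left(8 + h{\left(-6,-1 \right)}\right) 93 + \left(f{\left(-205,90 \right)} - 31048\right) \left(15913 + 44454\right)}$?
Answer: $- \frac{1}{1899023133} \approx -5.2659 \cdot 10^{-10}$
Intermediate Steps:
$f{\left(z,l \right)} = 2 z$
$\frac{1}{\left(8 + h{\left(-6,-1 \right)}\right) 93 + \left(f{\left(-205,90 \right)} - 31048\right) \left(15913 + 44454\right)} = \frac{1}{\left(8 + 13\right) 93 + \left(2 \left(-205\right) - 31048\right) \left(15913 + 44454\right)} = \frac{1}{21 \cdot 93 + \left(-410 - 31048\right) 60367} = \frac{1}{1953 - 1899025086} = \frac{1}{-1899023133} = - \frac{1}{1899023133}$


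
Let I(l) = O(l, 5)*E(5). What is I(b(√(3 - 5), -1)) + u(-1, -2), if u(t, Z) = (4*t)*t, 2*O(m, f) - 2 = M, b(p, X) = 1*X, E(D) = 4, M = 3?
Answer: 14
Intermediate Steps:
b(p, X) = X
O(m, f) = 5/2 (O(m, f) = 1 + (½)*3 = 1 + 3/2 = 5/2)
u(t, Z) = 4*t²
I(l) = 10 (I(l) = (5/2)*4 = 10)
I(b(√(3 - 5), -1)) + u(-1, -2) = 10 + 4*(-1)² = 10 + 4*1 = 10 + 4 = 14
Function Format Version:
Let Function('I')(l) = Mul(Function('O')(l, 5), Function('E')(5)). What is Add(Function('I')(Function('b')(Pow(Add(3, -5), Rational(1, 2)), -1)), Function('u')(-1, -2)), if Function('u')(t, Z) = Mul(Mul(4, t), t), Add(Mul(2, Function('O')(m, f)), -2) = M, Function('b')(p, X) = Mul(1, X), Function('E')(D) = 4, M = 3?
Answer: 14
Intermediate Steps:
Function('b')(p, X) = X
Function('O')(m, f) = Rational(5, 2) (Function('O')(m, f) = Add(1, Mul(Rational(1, 2), 3)) = Add(1, Rational(3, 2)) = Rational(5, 2))
Function('u')(t, Z) = Mul(4, Pow(t, 2))
Function('I')(l) = 10 (Function('I')(l) = Mul(Rational(5, 2), 4) = 10)
Add(Function('I')(Function('b')(Pow(Add(3, -5), Rational(1, 2)), -1)), Function('u')(-1, -2)) = Add(10, Mul(4, Pow(-1, 2))) = Add(10, Mul(4, 1)) = Add(10, 4) = 14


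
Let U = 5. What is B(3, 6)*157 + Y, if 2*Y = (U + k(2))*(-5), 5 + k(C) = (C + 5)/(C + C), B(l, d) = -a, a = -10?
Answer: 12525/8 ≈ 1565.6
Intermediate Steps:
B(l, d) = 10 (B(l, d) = -1*(-10) = 10)
k(C) = -5 + (5 + C)/(2*C) (k(C) = -5 + (C + 5)/(C + C) = -5 + (5 + C)/((2*C)) = -5 + (5 + C)*(1/(2*C)) = -5 + (5 + C)/(2*C))
Y = -35/8 (Y = ((5 + (½)*(5 - 9*2)/2)*(-5))/2 = ((5 + (½)*(½)*(5 - 18))*(-5))/2 = ((5 + (½)*(½)*(-13))*(-5))/2 = ((5 - 13/4)*(-5))/2 = ((7/4)*(-5))/2 = (½)*(-35/4) = -35/8 ≈ -4.3750)
B(3, 6)*157 + Y = 10*157 - 35/8 = 1570 - 35/8 = 12525/8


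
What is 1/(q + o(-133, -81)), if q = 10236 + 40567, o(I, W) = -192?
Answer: 1/50611 ≈ 1.9759e-5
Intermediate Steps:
q = 50803
1/(q + o(-133, -81)) = 1/(50803 - 192) = 1/50611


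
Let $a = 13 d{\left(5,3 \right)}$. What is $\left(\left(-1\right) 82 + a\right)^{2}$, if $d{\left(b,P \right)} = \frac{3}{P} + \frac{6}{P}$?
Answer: $1849$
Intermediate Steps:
$d{\left(b,P \right)} = \frac{9}{P}$
$a = 39$ ($a = 13 \cdot \frac{9}{3} = 13 \cdot 9 \cdot \frac{1}{3} = 13 \cdot 3 = 39$)
$\left(\left(-1\right) 82 + a\right)^{2} = \left(\left(-1\right) 82 + 39\right)^{2} = \left(-82 + 39\right)^{2} = \left(-43\right)^{2} = 1849$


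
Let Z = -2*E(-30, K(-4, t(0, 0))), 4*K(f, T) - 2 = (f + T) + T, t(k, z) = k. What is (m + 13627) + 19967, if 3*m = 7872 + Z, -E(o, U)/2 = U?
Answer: 108652/3 ≈ 36217.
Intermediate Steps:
K(f, T) = ½ + T/2 + f/4 (K(f, T) = ½ + ((f + T) + T)/4 = ½ + ((T + f) + T)/4 = ½ + (f + 2*T)/4 = ½ + (T/2 + f/4) = ½ + T/2 + f/4)
E(o, U) = -2*U
Z = -2 (Z = -(-4)*(½ + (½)*0 + (¼)*(-4)) = -(-4)*(½ + 0 - 1) = -(-4)*(-1)/2 = -2*1 = -2)
m = 7870/3 (m = (7872 - 2)/3 = (⅓)*7870 = 7870/3 ≈ 2623.3)
(m + 13627) + 19967 = (7870/3 + 13627) + 19967 = 48751/3 + 19967 = 108652/3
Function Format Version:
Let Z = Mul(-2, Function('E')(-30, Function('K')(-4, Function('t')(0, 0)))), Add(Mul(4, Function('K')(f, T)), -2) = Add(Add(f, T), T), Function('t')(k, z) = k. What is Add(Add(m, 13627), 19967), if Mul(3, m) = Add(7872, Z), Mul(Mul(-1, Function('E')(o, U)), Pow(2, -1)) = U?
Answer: Rational(108652, 3) ≈ 36217.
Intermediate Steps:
Function('K')(f, T) = Add(Rational(1, 2), Mul(Rational(1, 2), T), Mul(Rational(1, 4), f)) (Function('K')(f, T) = Add(Rational(1, 2), Mul(Rational(1, 4), Add(Add(f, T), T))) = Add(Rational(1, 2), Mul(Rational(1, 4), Add(Add(T, f), T))) = Add(Rational(1, 2), Mul(Rational(1, 4), Add(f, Mul(2, T)))) = Add(Rational(1, 2), Add(Mul(Rational(1, 2), T), Mul(Rational(1, 4), f))) = Add(Rational(1, 2), Mul(Rational(1, 2), T), Mul(Rational(1, 4), f)))
Function('E')(o, U) = Mul(-2, U)
Z = -2 (Z = Mul(-2, Mul(-2, Add(Rational(1, 2), Mul(Rational(1, 2), 0), Mul(Rational(1, 4), -4)))) = Mul(-2, Mul(-2, Add(Rational(1, 2), 0, -1))) = Mul(-2, Mul(-2, Rational(-1, 2))) = Mul(-2, 1) = -2)
m = Rational(7870, 3) (m = Mul(Rational(1, 3), Add(7872, -2)) = Mul(Rational(1, 3), 7870) = Rational(7870, 3) ≈ 2623.3)
Add(Add(m, 13627), 19967) = Add(Add(Rational(7870, 3), 13627), 19967) = Add(Rational(48751, 3), 19967) = Rational(108652, 3)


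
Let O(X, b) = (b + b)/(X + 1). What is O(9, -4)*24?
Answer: -96/5 ≈ -19.200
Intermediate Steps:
O(X, b) = 2*b/(1 + X) (O(X, b) = (2*b)/(1 + X) = 2*b/(1 + X))
O(9, -4)*24 = (2*(-4)/(1 + 9))*24 = (2*(-4)/10)*24 = (2*(-4)*(⅒))*24 = -⅘*24 = -96/5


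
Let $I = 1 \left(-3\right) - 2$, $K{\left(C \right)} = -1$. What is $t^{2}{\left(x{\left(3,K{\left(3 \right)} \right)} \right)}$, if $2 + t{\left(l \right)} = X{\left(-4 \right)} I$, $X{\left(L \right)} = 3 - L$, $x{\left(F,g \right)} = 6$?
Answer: $1369$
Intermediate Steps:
$I = -5$ ($I = -3 - 2 = -5$)
$t{\left(l \right)} = -37$ ($t{\left(l \right)} = -2 + \left(3 - -4\right) \left(-5\right) = -2 + \left(3 + 4\right) \left(-5\right) = -2 + 7 \left(-5\right) = -2 - 35 = -37$)
$t^{2}{\left(x{\left(3,K{\left(3 \right)} \right)} \right)} = \left(-37\right)^{2} = 1369$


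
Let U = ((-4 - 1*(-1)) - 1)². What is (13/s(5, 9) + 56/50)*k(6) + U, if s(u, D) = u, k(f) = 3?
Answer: 679/25 ≈ 27.160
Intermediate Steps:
U = 16 (U = ((-4 + 1) - 1)² = (-3 - 1)² = (-4)² = 16)
(13/s(5, 9) + 56/50)*k(6) + U = (13/5 + 56/50)*3 + 16 = (13*(⅕) + 56*(1/50))*3 + 16 = (13/5 + 28/25)*3 + 16 = (93/25)*3 + 16 = 279/25 + 16 = 679/25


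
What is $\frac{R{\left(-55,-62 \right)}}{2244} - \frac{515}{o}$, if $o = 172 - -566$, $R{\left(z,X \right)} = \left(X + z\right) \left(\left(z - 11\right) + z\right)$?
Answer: $\frac{140791}{25092} \approx 5.611$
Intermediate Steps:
$R{\left(z,X \right)} = \left(-11 + 2 z\right) \left(X + z\right)$ ($R{\left(z,X \right)} = \left(X + z\right) \left(\left(-11 + z\right) + z\right) = \left(X + z\right) \left(-11 + 2 z\right) = \left(-11 + 2 z\right) \left(X + z\right)$)
$o = 738$ ($o = 172 + 566 = 738$)
$\frac{R{\left(-55,-62 \right)}}{2244} - \frac{515}{o} = \frac{\left(-11\right) \left(-62\right) - -605 + 2 \left(-55\right)^{2} + 2 \left(-62\right) \left(-55\right)}{2244} - \frac{515}{738} = \left(682 + 605 + 2 \cdot 3025 + 6820\right) \frac{1}{2244} - \frac{515}{738} = \left(682 + 605 + 6050 + 6820\right) \frac{1}{2244} - \frac{515}{738} = 14157 \cdot \frac{1}{2244} - \frac{515}{738} = \frac{429}{68} - \frac{515}{738} = \frac{140791}{25092}$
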